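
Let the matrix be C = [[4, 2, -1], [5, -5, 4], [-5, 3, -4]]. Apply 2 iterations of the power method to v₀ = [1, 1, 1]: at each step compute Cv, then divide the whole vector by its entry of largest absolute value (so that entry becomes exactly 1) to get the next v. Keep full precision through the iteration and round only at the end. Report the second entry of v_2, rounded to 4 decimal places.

-0.5588

Cv0 = (5.00000, 4.00000, -6.00000); divide by -6.00000 → v1 = (-0.83333, -0.66667, 1.00000)
Cv1 = (-5.66667, 3.16667, -1.83333); divide by -5.66667 → v2 = (1.00000, -0.55882, 0.32353)
Requested entry of v2: -19/34 = -0.5588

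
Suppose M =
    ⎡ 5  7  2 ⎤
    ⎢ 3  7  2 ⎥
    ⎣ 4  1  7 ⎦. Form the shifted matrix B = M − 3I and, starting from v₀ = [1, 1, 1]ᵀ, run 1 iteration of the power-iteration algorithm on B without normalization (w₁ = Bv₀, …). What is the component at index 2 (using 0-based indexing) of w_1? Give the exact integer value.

9

B = M − 3I has rows (2, 7, 2); (3, 4, 2); (4, 1, 4)
w1 = Bv₀ = (11, 9, 9)
Requested component of w1: 9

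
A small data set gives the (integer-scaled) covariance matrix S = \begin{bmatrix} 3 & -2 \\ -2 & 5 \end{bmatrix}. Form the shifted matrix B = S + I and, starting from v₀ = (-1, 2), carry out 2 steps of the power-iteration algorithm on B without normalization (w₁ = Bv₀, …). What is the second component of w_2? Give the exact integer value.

100

B = S + I has rows (4, -2); (-2, 6)
w1 = Bv₀ = (4·(-1) + (-2)·2; (-2)·(-1) + 6·2) = (-8, 14)
w2 = Bw1 = (4·(-8) + (-2)·14; (-2)·(-8) + 6·14) = (-60, 100)
Requested component of w2: 100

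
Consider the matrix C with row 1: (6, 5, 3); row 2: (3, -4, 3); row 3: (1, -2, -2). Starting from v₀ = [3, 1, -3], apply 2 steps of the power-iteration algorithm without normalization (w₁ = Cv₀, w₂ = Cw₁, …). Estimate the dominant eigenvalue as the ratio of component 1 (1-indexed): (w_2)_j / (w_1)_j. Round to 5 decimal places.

w1 = Cv₀ = (6·3 + 5·1 + 3·(-3); 3·3 + (-4)·1 + 3·(-3); 1·3 + (-2)·1 + (-2)·(-3)) = (14, -4, 7)
w2 = Cw1 = (6·14 + 5·(-4) + 3·7; 3·14 + (-4)·(-4) + 3·7; 1·14 + (-2)·(-4) + (-2)·7) = (85, 79, 8)
Ratio at component: 85 / 14 = 6.07143

6.07143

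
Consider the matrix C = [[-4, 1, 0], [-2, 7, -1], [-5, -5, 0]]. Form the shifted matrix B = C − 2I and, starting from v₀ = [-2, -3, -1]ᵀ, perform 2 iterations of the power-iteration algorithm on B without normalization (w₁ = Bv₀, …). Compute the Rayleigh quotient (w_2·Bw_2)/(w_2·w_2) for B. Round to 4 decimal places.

-2.1868

B = C − 2I has rows (-6, 1, 0); (-2, 5, -1); (-5, -5, -2)
w1 = Bv₀ = (9, -10, 27)
w2 = Bw1 = (-64, -95, -49)
Bw2 = (289, -298, 893)
w2·Bw2 = -33943; w2·w2 = 15522; μ ≈ -33943/15522 = -2.1868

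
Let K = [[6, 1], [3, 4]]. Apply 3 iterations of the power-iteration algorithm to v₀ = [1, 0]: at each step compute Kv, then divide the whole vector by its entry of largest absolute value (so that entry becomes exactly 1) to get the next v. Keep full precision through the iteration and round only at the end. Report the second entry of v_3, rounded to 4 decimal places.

0.8977

Kv0 = (6.00000, 3.00000); divide by 6.00000 → v1 = (1.00000, 0.50000)
Kv1 = (6.50000, 5.00000); divide by 6.50000 → v2 = (1.00000, 0.76923)
Kv2 = (6.76923, 6.07692); divide by 6.76923 → v3 = (1.00000, 0.89773)
Requested entry of v3: 237/264 = 0.8977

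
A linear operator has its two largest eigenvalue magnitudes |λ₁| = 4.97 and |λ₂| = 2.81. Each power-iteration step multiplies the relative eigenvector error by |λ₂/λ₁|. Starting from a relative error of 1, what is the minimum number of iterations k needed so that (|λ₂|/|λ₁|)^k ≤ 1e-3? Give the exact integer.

|λ₂/λ₁| = 2.81/4.97 = 0.56539
Need k ≥ ln(1e-3) / ln(0.56539) = -6.9078 / -0.5702 ≈ 12.114
Smallest integer k satisfying the bound: 13

13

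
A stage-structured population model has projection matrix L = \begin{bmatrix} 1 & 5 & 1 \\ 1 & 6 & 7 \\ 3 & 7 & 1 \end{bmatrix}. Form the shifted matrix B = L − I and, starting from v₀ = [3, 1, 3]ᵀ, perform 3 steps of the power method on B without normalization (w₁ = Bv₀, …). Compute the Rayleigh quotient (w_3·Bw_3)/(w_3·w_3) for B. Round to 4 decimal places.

11.0255

B = L − I has rows (0, 5, 1); (1, 5, 7); (3, 7, 0)
w1 = Bv₀ = (8, 29, 16)
w2 = Bw1 = (161, 265, 227)
w3 = Bw2 = (1552, 3075, 2338)
Bw3 = (17713, 33293, 26181)
w3·Bw3 = 191077729; w3·w3 = 17330573; μ ≈ 191077729/17330573 = 11.0255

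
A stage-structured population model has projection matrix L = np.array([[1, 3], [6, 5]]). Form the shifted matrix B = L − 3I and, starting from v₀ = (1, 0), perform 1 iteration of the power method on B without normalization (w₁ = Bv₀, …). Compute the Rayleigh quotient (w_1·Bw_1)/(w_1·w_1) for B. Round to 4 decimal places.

-1.1000

B = L − 3I has rows (-2, 3); (6, 2)
w1 = Bv₀ = ((-2)·1 + 3·0; 6·1 + 2·0) = (-2, 6)
Bw1 = (22, 0)
w1·Bw1 = -44; w1·w1 = 40; μ ≈ -44/40 = -1.1000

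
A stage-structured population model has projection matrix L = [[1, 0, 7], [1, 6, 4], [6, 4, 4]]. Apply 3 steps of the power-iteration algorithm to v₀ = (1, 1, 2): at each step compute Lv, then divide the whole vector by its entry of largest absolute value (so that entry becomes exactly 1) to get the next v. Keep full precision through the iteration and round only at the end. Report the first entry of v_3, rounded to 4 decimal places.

0.6941

Lv0 = (15.00000, 15.00000, 18.00000); divide by 18.00000 → v1 = (0.83333, 0.83333, 1.00000)
Lv1 = (7.83333, 9.83333, 12.33333); divide by 12.33333 → v2 = (0.63514, 0.79730, 1.00000)
Lv2 = (7.63514, 9.41892, 11.00000); divide by 11.00000 → v3 = (0.69410, 0.85627, 1.00000)
Requested entry of v3: 1695/2442 = 0.6941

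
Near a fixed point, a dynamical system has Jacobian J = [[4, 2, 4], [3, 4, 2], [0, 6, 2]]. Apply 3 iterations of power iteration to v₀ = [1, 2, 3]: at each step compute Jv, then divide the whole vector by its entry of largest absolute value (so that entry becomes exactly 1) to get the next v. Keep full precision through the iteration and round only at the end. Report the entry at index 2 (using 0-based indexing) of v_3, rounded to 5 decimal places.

0.77586

Jv0 = (20.000000, 17.000000, 18.000000); divide by 20.000000 → v1 = (1.000000, 0.850000, 0.900000)
Jv1 = (9.300000, 8.200000, 6.900000); divide by 9.300000 → v2 = (1.000000, 0.881720, 0.741935)
Jv2 = (8.731183, 8.010753, 6.774194); divide by 8.731183 → v3 = (1.000000, 0.917488, 0.775862)
Requested entry of v3: 1260/1624 = 0.77586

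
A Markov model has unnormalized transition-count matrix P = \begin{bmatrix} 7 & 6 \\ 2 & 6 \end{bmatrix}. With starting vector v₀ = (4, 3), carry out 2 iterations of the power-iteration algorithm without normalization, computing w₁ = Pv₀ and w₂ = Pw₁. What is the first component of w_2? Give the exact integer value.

478

w1 = Pv₀ = (7·4 + 6·3; 2·4 + 6·3) = (46, 26)
w2 = Pw1 = (7·46 + 6·26; 2·46 + 6·26) = (478, 248)
The requested component of w2 is 478.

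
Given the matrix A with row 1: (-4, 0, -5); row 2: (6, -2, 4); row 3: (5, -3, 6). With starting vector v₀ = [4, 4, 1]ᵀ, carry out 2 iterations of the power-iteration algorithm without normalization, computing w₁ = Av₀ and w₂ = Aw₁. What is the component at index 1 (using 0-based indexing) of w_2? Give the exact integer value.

-110

w1 = Av₀ = (-21, 20, 14)
w2 = Aw1 = (14, -110, -81)
The requested component of w2 is -110.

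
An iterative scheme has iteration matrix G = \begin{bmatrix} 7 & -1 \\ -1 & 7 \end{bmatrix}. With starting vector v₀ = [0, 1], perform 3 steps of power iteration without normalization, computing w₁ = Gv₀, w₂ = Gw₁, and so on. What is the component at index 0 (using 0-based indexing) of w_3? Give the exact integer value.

w1 = Gv₀ = (7·0 + (-1)·1; (-1)·0 + 7·1) = (-1, 7)
w2 = Gw1 = (7·(-1) + (-1)·7; (-1)·(-1) + 7·7) = (-14, 50)
w3 = Gw2 = (-148, 364)
The requested component of w3 is -148.

-148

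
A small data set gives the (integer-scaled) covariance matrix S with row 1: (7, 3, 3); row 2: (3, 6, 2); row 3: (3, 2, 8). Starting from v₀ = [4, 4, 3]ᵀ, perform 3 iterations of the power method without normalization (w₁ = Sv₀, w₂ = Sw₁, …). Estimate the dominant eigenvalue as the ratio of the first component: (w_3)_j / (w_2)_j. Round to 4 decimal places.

λ ≈ 12.3411

w1 = Sv₀ = (49, 42, 44)
w2 = Sw1 = (601, 487, 583)
w3 = Sw2 = (7417, 5891, 7441)
Ratio at component: 7417 / 601 = 12.3411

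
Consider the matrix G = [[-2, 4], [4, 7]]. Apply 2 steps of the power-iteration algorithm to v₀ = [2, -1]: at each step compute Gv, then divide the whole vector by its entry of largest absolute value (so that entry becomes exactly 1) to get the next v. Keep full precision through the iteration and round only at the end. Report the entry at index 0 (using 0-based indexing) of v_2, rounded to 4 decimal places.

-0.8000

Gv0 = (-8.00000, 1.00000); divide by -8.00000 → v1 = (1.00000, -0.12500)
Gv1 = (-2.50000, 3.12500); divide by 3.12500 → v2 = (-0.80000, 1.00000)
Requested entry of v2: 20/-25 = -0.8000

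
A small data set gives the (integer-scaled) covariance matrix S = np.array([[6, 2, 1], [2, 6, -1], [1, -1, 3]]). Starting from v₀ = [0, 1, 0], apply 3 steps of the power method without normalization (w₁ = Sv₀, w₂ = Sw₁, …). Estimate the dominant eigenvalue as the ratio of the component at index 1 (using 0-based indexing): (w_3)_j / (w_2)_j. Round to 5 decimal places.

w1 = Sv₀ = (6·0 + 2·1 + 1·0; 2·0 + 6·1 + (-1)·0; 1·0 + (-1)·1 + 3·0) = (2, 6, -1)
w2 = Sw1 = (6·2 + 2·6 + 1·(-1); 2·2 + 6·6 + (-1)·(-1); 1·2 + (-1)·6 + 3·(-1)) = (23, 41, -7)
w3 = Sw2 = (213, 299, -39)
Ratio at component: 299 / 41 = 7.29268

λ ≈ 7.29268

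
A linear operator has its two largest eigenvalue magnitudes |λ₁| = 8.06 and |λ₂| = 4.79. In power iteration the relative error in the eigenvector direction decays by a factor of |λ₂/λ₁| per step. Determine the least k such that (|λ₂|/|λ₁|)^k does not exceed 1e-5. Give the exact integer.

23

|λ₂/λ₁| = 4.79/8.06 = 0.59429
Need k ≥ ln(1e-5) / ln(0.59429) = -11.5129 / -0.5204 ≈ 22.124
Smallest integer k satisfying the bound: 23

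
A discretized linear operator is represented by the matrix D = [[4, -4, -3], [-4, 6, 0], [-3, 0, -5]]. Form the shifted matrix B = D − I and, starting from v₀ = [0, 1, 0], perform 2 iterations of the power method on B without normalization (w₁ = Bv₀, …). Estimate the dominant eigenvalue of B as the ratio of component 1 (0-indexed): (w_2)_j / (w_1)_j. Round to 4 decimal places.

B = D − I has rows (3, -4, -3); (-4, 5, 0); (-3, 0, -6)
w1 = Bv₀ = (-4, 5, 0)
w2 = Bw1 = (-32, 41, 12)
Ratio: 41/5 = 8.2000

8.2000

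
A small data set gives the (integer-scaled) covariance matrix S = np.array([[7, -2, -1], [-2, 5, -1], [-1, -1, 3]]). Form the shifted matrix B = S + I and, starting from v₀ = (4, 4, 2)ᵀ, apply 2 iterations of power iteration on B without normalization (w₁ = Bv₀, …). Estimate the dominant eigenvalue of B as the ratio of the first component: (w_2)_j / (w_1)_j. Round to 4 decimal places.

6.7273

B = S + I has rows (8, -2, -1); (-2, 6, -1); (-1, -1, 4)
w1 = Bv₀ = (22, 14, 0)
w2 = Bw1 = (148, 40, -36)
Ratio: 148/22 = 6.7273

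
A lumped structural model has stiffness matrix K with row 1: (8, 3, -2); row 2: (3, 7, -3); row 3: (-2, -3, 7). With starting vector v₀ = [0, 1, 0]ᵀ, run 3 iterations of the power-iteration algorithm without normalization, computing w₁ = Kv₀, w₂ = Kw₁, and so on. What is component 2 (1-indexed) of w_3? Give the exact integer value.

w1 = Kv₀ = (3, 7, -3)
w2 = Kw1 = (51, 67, -48)
w3 = Kw2 = (705, 766, -639)
The requested component of w3 is 766.

766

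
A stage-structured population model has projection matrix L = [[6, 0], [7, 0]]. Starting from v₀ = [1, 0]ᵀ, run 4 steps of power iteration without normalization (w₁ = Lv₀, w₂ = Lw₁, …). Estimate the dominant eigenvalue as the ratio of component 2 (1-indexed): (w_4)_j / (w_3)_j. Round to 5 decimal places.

λ ≈ 6.00000

w1 = Lv₀ = (6, 7)
w2 = Lw1 = (36, 42)
w3 = Lw2 = (216, 252)
w4 = Lw3 = (1296, 1512)
Ratio at component: 1512 / 252 = 6.00000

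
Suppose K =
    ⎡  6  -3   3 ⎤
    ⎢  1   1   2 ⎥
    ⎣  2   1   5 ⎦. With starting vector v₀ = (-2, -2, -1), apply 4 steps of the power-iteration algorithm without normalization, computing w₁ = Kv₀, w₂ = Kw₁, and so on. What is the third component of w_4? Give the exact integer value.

-4194

w1 = Kv₀ = (-9, -6, -11)
w2 = Kw1 = (-69, -37, -79)
w3 = Kw2 = (-540, -264, -570)
w4 = Kw3 = (-4158, -1944, -4194)
The requested component of w4 is -4194.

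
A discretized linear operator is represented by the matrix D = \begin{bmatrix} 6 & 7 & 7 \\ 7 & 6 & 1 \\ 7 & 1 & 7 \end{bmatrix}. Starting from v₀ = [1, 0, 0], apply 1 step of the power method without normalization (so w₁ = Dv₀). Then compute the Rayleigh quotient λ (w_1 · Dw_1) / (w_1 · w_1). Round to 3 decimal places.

w1 = Dv₀ = (6, 7, 7)
Dw1 = (134, 91, 98)
w1·Dw1 = 6·134 + 7·91 + 7·98 = 2127; w1·w1 = 6·6 + 7·7 + 7·7 = 134
λ ≈ 2127/134 = 15.873

λ ≈ 15.873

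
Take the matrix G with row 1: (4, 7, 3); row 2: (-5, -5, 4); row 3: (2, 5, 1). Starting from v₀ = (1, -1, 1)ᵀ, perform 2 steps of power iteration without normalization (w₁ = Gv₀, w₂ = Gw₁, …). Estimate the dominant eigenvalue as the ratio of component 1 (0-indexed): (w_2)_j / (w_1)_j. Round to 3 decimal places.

w1 = Gv₀ = (0, 4, -2)
w2 = Gw1 = (22, -28, 18)
Ratio at component: -28 / 4 = -7.000

-7.000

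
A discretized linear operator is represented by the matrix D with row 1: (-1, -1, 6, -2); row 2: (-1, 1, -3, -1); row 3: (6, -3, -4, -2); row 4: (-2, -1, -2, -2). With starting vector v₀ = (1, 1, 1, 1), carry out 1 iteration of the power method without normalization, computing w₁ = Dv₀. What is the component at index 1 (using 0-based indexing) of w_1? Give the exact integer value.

-4

w1 = Dv₀ = ((-1)·1 + (-1)·1 + 6·1 + (-2)·1; (-1)·1 + 1·1 + (-3)·1 + (-1)·1; 6·1 + (-3)·1 + (-4)·1 + (-2)·1; (-2)·1 + (-1)·1 + (-2)·1 + (-2)·1) = (2, -4, -3, -7)
The requested component of w1 is -4.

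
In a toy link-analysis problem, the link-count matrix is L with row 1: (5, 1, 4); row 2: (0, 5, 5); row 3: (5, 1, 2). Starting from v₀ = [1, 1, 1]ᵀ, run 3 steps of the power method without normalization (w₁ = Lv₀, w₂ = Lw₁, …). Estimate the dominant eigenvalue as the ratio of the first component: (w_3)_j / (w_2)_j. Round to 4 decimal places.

w1 = Lv₀ = (5·1 + 1·1 + 4·1; 0·1 + 5·1 + 5·1; 5·1 + 1·1 + 2·1) = (10, 10, 8)
w2 = Lw1 = (5·10 + 1·10 + 4·8; 0·10 + 5·10 + 5·8; 5·10 + 1·10 + 2·8) = (92, 90, 76)
w3 = Lw2 = (854, 830, 702)
Ratio at component: 854 / 92 = 9.2826

9.2826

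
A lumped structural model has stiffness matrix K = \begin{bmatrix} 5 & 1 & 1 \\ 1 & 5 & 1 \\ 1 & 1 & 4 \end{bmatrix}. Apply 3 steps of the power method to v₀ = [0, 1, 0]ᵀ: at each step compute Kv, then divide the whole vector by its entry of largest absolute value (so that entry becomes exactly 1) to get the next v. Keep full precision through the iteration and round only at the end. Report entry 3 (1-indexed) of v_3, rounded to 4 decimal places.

0.5000

Kv0 = (1.00000, 5.00000, 1.00000); divide by 5.00000 → v1 = (0.20000, 1.00000, 0.20000)
Kv1 = (2.20000, 5.40000, 2.00000); divide by 5.40000 → v2 = (0.40741, 1.00000, 0.37037)
Kv2 = (3.40741, 5.77778, 2.88889); divide by 5.77778 → v3 = (0.58974, 1.00000, 0.50000)
Requested entry of v3: 78/156 = 0.5000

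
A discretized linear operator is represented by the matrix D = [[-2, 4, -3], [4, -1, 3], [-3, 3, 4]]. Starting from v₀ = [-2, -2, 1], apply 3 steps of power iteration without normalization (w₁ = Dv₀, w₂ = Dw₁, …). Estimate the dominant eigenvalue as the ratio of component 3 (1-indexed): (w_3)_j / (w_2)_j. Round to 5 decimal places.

λ ≈ 3.67857

w1 = Dv₀ = ((-2)·(-2) + 4·(-2) + (-3)·1; 4·(-2) + (-1)·(-2) + 3·1; (-3)·(-2) + 3·(-2) + 4·1) = (-7, -3, 4)
w2 = Dw1 = ((-2)·(-7) + 4·(-3) + (-3)·4; 4·(-7) + (-1)·(-3) + 3·4; (-3)·(-7) + 3·(-3) + 4·4) = (-10, -13, 28)
w3 = Dw2 = (-116, 57, 103)
Ratio at component: 103 / 28 = 3.67857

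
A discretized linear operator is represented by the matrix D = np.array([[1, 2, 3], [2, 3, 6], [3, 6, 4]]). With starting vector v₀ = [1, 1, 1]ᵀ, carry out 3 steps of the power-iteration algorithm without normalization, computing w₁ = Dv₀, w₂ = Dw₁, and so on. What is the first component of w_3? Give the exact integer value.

w1 = Dv₀ = (6, 11, 13)
w2 = Dw1 = (67, 123, 136)
w3 = Dw2 = (721, 1319, 1483)
The requested component of w3 is 721.

721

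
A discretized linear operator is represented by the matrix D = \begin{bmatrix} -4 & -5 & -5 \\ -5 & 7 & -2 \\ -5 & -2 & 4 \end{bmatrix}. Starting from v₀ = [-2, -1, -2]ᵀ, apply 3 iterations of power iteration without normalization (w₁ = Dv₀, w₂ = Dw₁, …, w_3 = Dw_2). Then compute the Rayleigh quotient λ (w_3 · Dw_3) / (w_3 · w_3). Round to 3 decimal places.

w1 = Dv₀ = (23, 7, 4)
w2 = Dw1 = (-147, -74, -113)
w3 = Dw2 = (1523, 443, 431)
Dw3 = (-10462, -5376, -6777)
w3·Dw3 = 1523·(-10462) + 443·(-5376) + 431·(-6777) = -21236081; w3·w3 = 1523·1523 + 443·443 + 431·431 = 2701539
λ ≈ -21236081/2701539 = -7.861

λ ≈ -7.861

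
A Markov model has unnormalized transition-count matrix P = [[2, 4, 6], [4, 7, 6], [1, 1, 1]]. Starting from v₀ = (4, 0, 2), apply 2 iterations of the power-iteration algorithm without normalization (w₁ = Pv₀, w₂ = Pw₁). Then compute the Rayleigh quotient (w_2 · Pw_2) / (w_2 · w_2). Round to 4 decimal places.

w1 = Pv₀ = (20, 28, 6)
w2 = Pw1 = (188, 312, 54)
Pw2 = (1948, 3260, 554)
w2·Pw2 = 188·1948 + 312·3260 + 54·554 = 1413260; w2·w2 = 188·188 + 312·312 + 54·54 = 135604
λ ≈ 1413260/135604 = 10.4220

10.4220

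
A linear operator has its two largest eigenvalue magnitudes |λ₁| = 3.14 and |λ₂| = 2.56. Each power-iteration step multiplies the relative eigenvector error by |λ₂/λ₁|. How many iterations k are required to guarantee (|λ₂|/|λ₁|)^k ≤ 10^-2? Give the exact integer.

23

|λ₂/λ₁| = 2.56/3.14 = 0.81529
Need k ≥ ln(10^-2) / ln(0.81529) = -4.6052 / -0.2042 ≈ 22.551
Smallest integer k satisfying the bound: 23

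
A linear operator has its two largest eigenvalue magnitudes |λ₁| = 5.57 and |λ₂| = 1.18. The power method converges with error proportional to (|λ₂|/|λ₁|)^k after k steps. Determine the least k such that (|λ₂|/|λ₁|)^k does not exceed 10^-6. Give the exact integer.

|λ₂/λ₁| = 1.18/5.57 = 0.21185
Need k ≥ ln(10^-6) / ln(0.21185) = -13.8155 / -1.5519 ≈ 8.902
Smallest integer k satisfying the bound: 9

9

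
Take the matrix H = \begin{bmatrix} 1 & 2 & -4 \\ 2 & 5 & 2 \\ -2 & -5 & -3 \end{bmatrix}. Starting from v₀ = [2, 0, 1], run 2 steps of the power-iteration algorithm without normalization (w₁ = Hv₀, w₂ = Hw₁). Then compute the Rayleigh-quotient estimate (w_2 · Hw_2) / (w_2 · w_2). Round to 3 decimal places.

3.244

w1 = Hv₀ = (-2, 6, -7)
w2 = Hw1 = (38, 12, -5)
Hw2 = (82, 126, -121)
w2·Hw2 = 38·82 + 12·126 + (-5)·(-121) = 5233; w2·w2 = 38·38 + 12·12 + (-5)·(-5) = 1613
λ ≈ 5233/1613 = 3.244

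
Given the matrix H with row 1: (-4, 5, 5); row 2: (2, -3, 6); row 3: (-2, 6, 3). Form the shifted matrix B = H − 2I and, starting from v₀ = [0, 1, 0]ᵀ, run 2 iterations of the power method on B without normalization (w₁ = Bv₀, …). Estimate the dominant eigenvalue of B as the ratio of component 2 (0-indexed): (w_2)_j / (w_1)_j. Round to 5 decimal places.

B = H − 2I has rows (-6, 5, 5); (2, -5, 6); (-2, 6, 1)
w1 = Bv₀ = ((-6)·0 + 5·1 + 5·0; 2·0 + (-5)·1 + 6·0; (-2)·0 + 6·1 + 1·0) = (5, -5, 6)
w2 = Bw1 = ((-6)·5 + 5·(-5) + 5·6; 2·5 + (-5)·(-5) + 6·6; (-2)·5 + 6·(-5) + 1·6) = (-25, 71, -34)
Ratio: -34/6 = -5.66667

-5.66667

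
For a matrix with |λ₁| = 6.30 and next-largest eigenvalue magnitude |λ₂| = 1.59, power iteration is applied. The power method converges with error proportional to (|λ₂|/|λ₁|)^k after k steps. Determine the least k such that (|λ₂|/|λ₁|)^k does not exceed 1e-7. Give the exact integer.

|λ₂/λ₁| = 1.59/6.30 = 0.25238
Need k ≥ ln(1e-7) / ln(0.25238) = -16.1181 / -1.3768 ≈ 11.707
Smallest integer k satisfying the bound: 12

12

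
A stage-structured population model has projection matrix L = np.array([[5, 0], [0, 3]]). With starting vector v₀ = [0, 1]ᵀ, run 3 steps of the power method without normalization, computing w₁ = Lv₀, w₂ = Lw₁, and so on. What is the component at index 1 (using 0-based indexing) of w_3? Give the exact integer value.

w1 = Lv₀ = (5·0 + 0·1; 0·0 + 3·1) = (0, 3)
w2 = Lw1 = (5·0 + 0·3; 0·0 + 3·3) = (0, 9)
w3 = Lw2 = (0, 27)
The requested component of w3 is 27.

27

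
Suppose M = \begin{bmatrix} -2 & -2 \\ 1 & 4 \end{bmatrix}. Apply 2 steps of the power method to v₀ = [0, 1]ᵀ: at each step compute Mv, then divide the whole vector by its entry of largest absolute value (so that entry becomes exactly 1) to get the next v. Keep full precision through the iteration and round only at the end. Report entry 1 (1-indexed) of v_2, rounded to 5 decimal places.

-0.28571

Mv0 = (-2.000000, 4.000000); divide by 4.000000 → v1 = (-0.500000, 1.000000)
Mv1 = (-1.000000, 3.500000); divide by 3.500000 → v2 = (-0.285714, 1.000000)
Requested entry of v2: -4/14 = -0.28571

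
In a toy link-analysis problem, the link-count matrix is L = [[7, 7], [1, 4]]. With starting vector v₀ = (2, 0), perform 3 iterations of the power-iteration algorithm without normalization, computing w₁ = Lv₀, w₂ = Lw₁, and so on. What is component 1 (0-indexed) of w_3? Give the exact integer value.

200

w1 = Lv₀ = (14, 2)
w2 = Lw1 = (112, 22)
w3 = Lw2 = (938, 200)
The requested component of w3 is 200.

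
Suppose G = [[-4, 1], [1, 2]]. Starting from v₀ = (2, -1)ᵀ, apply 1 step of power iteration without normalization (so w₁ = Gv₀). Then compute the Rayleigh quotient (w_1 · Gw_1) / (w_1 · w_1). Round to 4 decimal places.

-4.0000

w1 = Gv₀ = ((-4)·2 + 1·(-1); 1·2 + 2·(-1)) = (-9, 0)
Gw1 = (36, -9)
w1·Gw1 = (-9)·36 + 0·(-9) = -324; w1·w1 = (-9)·(-9) + 0·0 = 81
λ ≈ -324/81 = -4.0000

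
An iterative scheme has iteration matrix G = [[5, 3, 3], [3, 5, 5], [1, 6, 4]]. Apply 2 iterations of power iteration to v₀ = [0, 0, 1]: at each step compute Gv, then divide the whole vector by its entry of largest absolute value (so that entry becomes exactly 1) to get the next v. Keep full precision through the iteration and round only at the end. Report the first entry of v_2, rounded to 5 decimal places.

Gv0 = (3.000000, 5.000000, 4.000000); divide by 5.000000 → v1 = (0.600000, 1.000000, 0.800000)
Gv1 = (8.400000, 10.800000, 9.800000); divide by 10.800000 → v2 = (0.777778, 1.000000, 0.907407)
Requested entry of v2: 42/54 = 0.77778

0.77778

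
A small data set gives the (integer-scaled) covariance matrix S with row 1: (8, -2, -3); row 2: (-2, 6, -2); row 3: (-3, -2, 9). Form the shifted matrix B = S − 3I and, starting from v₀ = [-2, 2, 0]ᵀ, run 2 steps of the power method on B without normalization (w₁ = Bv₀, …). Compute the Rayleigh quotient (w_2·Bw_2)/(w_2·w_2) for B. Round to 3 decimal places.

B = S − 3I has rows (5, -2, -3); (-2, 3, -2); (-3, -2, 6)
w1 = Bv₀ = (-14, 10, 2)
w2 = Bw1 = (-96, 54, 34)
Bw2 = (-690, 286, 384)
w2·Bw2 = 94740; w2·w2 = 13288; μ ≈ 94740/13288 = 7.130

7.130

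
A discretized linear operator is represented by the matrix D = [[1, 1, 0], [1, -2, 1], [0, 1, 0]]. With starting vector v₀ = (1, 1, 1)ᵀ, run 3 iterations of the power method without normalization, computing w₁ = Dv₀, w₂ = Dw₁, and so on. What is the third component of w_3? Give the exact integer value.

w1 = Dv₀ = (1·1 + 1·1 + 0·1; 1·1 + (-2)·1 + 1·1; 0·1 + 1·1 + 0·1) = (2, 0, 1)
w2 = Dw1 = (1·2 + 1·0 + 0·1; 1·2 + (-2)·0 + 1·1; 0·2 + 1·0 + 0·1) = (2, 3, 0)
w3 = Dw2 = (5, -4, 3)
The requested component of w3 is 3.

3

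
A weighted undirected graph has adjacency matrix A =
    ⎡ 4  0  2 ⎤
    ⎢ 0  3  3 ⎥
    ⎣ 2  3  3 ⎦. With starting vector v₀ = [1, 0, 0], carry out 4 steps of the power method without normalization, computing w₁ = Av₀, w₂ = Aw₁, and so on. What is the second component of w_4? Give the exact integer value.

w1 = Av₀ = (4, 0, 2)
w2 = Aw1 = (20, 6, 14)
w3 = Aw2 = (108, 60, 100)
w4 = Aw3 = (632, 480, 696)
The requested component of w4 is 480.

480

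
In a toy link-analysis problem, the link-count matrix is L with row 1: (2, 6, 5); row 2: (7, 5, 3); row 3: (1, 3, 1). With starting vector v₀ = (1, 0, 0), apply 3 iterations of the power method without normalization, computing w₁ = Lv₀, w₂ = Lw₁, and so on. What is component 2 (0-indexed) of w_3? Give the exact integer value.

231

w1 = Lv₀ = (2, 7, 1)
w2 = Lw1 = (51, 52, 24)
w3 = Lw2 = (534, 689, 231)
The requested component of w3 is 231.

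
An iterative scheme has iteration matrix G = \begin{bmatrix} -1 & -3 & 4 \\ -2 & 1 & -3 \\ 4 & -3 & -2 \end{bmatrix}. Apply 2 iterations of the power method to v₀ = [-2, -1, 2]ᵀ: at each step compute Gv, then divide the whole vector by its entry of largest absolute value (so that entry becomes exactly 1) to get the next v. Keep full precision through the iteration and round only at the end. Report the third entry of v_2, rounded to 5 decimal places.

1.00000

Gv0 = (13.000000, -3.000000, -9.000000); divide by 13.000000 → v1 = (1.000000, -0.230769, -0.692308)
Gv1 = (-3.076923, -0.153846, 6.076923); divide by 6.076923 → v2 = (-0.506329, -0.025316, 1.000000)
Requested entry of v2: 79/79 = 1.00000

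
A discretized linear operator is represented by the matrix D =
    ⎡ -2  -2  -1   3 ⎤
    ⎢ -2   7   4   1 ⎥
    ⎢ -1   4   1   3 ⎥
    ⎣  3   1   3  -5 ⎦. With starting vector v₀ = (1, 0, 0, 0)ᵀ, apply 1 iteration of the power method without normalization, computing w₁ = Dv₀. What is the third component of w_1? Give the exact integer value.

-1

w1 = Dv₀ = ((-2)·1 + (-2)·0 + (-1)·0 + 3·0; (-2)·1 + 7·0 + 4·0 + 1·0; (-1)·1 + 4·0 + 1·0 + 3·0; 3·1 + 1·0 + 3·0 + (-5)·0) = (-2, -2, -1, 3)
The requested component of w1 is -1.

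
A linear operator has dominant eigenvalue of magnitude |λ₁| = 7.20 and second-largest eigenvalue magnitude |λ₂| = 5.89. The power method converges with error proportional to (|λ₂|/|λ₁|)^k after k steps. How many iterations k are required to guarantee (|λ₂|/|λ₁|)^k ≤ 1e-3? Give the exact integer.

|λ₂/λ₁| = 5.89/7.20 = 0.81806
Need k ≥ ln(1e-3) / ln(0.81806) = -6.9078 / -0.2008 ≈ 34.397
Smallest integer k satisfying the bound: 35

35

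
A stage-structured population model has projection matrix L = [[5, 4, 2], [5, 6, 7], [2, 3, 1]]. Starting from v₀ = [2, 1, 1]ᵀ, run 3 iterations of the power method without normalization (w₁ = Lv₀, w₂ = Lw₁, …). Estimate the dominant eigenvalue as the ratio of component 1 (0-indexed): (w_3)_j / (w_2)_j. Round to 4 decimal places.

w1 = Lv₀ = (16, 23, 8)
w2 = Lw1 = (188, 274, 109)
w3 = Lw2 = (2254, 3347, 1307)
Ratio at component: 3347 / 274 = 12.2153

λ ≈ 12.2153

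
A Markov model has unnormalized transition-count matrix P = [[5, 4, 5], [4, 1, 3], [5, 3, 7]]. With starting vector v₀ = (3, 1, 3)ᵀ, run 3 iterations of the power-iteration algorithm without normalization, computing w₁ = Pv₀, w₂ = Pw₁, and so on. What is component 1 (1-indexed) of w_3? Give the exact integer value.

w1 = Pv₀ = (5·3 + 4·1 + 5·3; 4·3 + 1·1 + 3·3; 5·3 + 3·1 + 7·3) = (34, 22, 39)
w2 = Pw1 = (5·34 + 4·22 + 5·39; 4·34 + 1·22 + 3·39; 5·34 + 3·22 + 7·39) = (453, 275, 509)
w3 = Pw2 = (5910, 3614, 6653)
The requested component of w3 is 5910.

5910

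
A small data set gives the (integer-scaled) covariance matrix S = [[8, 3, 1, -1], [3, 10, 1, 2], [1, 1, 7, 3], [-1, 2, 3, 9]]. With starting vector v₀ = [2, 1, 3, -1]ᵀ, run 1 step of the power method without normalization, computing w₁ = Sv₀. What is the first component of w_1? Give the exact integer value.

w1 = Sv₀ = (8·2 + 3·1 + 1·3 + (-1)·(-1); 3·2 + 10·1 + 1·3 + 2·(-1); 1·2 + 1·1 + 7·3 + 3·(-1); (-1)·2 + 2·1 + 3·3 + 9·(-1)) = (23, 17, 21, 0)
The requested component of w1 is 23.

23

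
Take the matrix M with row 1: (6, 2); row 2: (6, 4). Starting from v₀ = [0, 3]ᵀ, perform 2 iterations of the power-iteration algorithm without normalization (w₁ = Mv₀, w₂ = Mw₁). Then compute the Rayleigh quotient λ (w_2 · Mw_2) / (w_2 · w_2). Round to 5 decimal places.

8.45946

w1 = Mv₀ = (6, 12)
w2 = Mw1 = (60, 84)
Mw2 = (528, 696)
w2·Mw2 = 60·528 + 84·696 = 90144; w2·w2 = 60·60 + 84·84 = 10656
λ ≈ 90144/10656 = 8.45946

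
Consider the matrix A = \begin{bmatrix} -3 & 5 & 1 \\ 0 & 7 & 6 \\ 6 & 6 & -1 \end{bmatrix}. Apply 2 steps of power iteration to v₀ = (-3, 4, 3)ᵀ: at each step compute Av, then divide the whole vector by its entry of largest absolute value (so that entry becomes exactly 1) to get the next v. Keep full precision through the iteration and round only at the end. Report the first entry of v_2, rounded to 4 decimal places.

Av0 = (32.00000, 46.00000, 3.00000); divide by 46.00000 → v1 = (0.69565, 1.00000, 0.06522)
Av1 = (2.97826, 7.39130, 10.10870); divide by 10.10870 → v2 = (0.29462, 0.73118, 1.00000)
Requested entry of v2: 137/465 = 0.2946

0.2946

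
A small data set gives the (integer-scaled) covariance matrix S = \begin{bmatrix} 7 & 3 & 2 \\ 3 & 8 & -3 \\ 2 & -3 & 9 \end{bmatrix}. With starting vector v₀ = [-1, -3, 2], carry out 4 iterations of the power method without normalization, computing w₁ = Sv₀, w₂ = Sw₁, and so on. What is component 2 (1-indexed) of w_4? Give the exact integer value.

w1 = Sv₀ = (7·(-1) + 3·(-3) + 2·2; 3·(-1) + 8·(-3) + (-3)·2; 2·(-1) + (-3)·(-3) + 9·2) = (-12, -33, 25)
w2 = Sw1 = (7·(-12) + 3·(-33) + 2·25; 3·(-12) + 8·(-33) + (-3)·25; 2·(-12) + (-3)·(-33) + 9·25) = (-133, -375, 300)
w3 = Sw2 = (-1456, -4299, 3559)
w4 = Sw3 = (-15971, -49437, 42016)
The requested component of w4 is -49437.

-49437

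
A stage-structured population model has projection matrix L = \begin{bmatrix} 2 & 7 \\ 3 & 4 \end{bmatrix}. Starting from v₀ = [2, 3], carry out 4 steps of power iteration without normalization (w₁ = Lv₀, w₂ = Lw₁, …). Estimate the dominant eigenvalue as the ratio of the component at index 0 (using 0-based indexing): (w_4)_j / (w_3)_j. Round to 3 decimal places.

w1 = Lv₀ = (2·2 + 7·3; 3·2 + 4·3) = (25, 18)
w2 = Lw1 = (2·25 + 7·18; 3·25 + 4·18) = (176, 147)
w3 = Lw2 = (1381, 1116)
w4 = Lw3 = (10574, 8607)
Ratio at component: 10574 / 1381 = 7.657

7.657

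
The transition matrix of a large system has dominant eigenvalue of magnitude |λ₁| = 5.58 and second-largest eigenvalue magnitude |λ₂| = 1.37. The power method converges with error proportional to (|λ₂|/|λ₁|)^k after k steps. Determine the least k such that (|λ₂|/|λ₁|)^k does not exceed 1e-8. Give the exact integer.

14

|λ₂/λ₁| = 1.37/5.58 = 0.24552
Need k ≥ ln(1e-8) / ln(0.24552) = -18.4207 / -1.4044 ≈ 13.117
Smallest integer k satisfying the bound: 14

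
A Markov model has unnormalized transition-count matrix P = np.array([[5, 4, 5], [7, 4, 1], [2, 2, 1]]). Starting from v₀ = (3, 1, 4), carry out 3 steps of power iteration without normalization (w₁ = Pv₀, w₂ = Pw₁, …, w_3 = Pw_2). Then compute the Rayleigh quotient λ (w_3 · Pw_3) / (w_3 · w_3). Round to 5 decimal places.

w1 = Pv₀ = (5·3 + 4·1 + 5·4; 7·3 + 4·1 + 1·4; 2·3 + 2·1 + 1·4) = (39, 29, 12)
w2 = Pw1 = (5·39 + 4·29 + 5·12; 7·39 + 4·29 + 1·12; 2·39 + 2·29 + 1·12) = (371, 401, 148)
w3 = Pw2 = (4199, 4349, 1692)
Pw3 = (46851, 48481, 18788)
w3·Pw3 = 4199·46851 + 4349·48481 + 1692·18788 = 439360514; w3·w3 = 4199·4199 + 4349·4349 + 1692·1692 = 39408266
λ ≈ 439360514/39408266 = 11.14894

λ ≈ 11.14894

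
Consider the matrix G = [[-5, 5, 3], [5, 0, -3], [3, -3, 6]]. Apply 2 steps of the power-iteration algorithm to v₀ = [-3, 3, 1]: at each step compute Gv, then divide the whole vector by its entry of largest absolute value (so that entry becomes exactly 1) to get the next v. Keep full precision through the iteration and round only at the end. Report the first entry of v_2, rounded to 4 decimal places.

1.0000

Gv0 = (33.00000, -18.00000, -12.00000); divide by 33.00000 → v1 = (1.00000, -0.54545, -0.36364)
Gv1 = (-8.81818, 6.09091, 2.45455); divide by -8.81818 → v2 = (1.00000, -0.69072, -0.27835)
Requested entry of v2: -291/-291 = 1.0000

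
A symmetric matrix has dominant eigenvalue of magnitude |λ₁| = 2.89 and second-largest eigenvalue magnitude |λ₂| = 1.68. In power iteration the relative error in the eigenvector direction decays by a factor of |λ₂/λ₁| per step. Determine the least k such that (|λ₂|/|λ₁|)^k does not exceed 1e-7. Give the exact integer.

|λ₂/λ₁| = 1.68/2.89 = 0.58131
Need k ≥ ln(1e-7) / ln(0.58131) = -16.1181 / -0.5425 ≈ 29.713
Smallest integer k satisfying the bound: 30

30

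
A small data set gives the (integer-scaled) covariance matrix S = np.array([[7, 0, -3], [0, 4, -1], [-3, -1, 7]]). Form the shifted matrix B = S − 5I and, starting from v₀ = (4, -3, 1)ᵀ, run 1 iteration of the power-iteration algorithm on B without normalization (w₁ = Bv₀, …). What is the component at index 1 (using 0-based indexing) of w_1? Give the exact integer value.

B = S − 5I has rows (2, 0, -3); (0, -1, -1); (-3, -1, 2)
w1 = Bv₀ = (2·4 + 0·(-3) + (-3)·1; 0·4 + (-1)·(-3) + (-1)·1; (-3)·4 + (-1)·(-3) + 2·1) = (5, 2, -7)
Requested component of w1: 2

2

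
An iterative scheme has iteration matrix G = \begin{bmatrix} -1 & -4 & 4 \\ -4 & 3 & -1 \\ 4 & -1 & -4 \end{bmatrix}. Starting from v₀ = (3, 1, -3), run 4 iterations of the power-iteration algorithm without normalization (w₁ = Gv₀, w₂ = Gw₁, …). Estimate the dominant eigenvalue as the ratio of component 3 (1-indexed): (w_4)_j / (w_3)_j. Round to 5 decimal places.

-6.96531

w1 = Gv₀ = ((-1)·3 + (-4)·1 + 4·(-3); (-4)·3 + 3·1 + (-1)·(-3); 4·3 + (-1)·1 + (-4)·(-3)) = (-19, -6, 23)
w2 = Gw1 = ((-1)·(-19) + (-4)·(-6) + 4·23; (-4)·(-19) + 3·(-6) + (-1)·23; 4·(-19) + (-1)·(-6) + (-4)·23) = (135, 35, -162)
w3 = Gw2 = (-923, -273, 1153)
w4 = Gw3 = (6627, 1720, -8031)
Ratio at component: -8031 / 1153 = -6.96531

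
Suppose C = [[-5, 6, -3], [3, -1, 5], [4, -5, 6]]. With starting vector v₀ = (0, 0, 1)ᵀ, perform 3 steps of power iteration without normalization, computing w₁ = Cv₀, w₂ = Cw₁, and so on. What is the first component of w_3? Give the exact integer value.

w1 = Cv₀ = ((-5)·0 + 6·0 + (-3)·1; 3·0 + (-1)·0 + 5·1; 4·0 + (-5)·0 + 6·1) = (-3, 5, 6)
w2 = Cw1 = ((-5)·(-3) + 6·5 + (-3)·6; 3·(-3) + (-1)·5 + 5·6; 4·(-3) + (-5)·5 + 6·6) = (27, 16, -1)
w3 = Cw2 = (-36, 60, 22)
The requested component of w3 is -36.

-36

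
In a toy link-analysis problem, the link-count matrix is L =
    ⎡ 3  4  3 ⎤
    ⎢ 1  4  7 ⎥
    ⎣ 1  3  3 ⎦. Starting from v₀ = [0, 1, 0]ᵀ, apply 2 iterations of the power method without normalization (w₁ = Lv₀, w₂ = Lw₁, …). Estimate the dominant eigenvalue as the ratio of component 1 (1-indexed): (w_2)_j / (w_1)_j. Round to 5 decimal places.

w1 = Lv₀ = (4, 4, 3)
w2 = Lw1 = (37, 41, 25)
Ratio at component: 37 / 4 = 9.25000

λ ≈ 9.25000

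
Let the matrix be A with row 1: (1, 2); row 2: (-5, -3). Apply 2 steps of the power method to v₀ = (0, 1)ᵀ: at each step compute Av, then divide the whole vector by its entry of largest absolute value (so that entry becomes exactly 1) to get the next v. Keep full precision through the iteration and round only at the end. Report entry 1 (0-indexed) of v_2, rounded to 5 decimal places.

Av0 = (2.000000, -3.000000); divide by -3.000000 → v1 = (-0.666667, 1.000000)
Av1 = (1.333333, 0.333333); divide by 1.333333 → v2 = (1.000000, 0.250000)
Requested entry of v2: -1/-4 = 0.25000

0.25000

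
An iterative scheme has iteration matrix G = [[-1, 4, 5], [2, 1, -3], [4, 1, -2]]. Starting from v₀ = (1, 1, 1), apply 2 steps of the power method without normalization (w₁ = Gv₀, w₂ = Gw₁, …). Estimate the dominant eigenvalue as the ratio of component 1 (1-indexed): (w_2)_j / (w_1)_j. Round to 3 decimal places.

0.875

w1 = Gv₀ = (8, 0, 3)
w2 = Gw1 = (7, 7, 26)
Ratio at component: 7 / 8 = 0.875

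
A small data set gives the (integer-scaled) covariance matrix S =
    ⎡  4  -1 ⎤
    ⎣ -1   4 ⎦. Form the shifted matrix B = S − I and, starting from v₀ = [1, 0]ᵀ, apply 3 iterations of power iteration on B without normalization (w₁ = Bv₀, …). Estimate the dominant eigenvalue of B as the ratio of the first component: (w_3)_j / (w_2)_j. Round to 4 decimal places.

3.6000

B = S − I has rows (3, -1); (-1, 3)
w1 = Bv₀ = (3, -1)
w2 = Bw1 = (10, -6)
w3 = Bw2 = (36, -28)
Ratio: 36/10 = 3.6000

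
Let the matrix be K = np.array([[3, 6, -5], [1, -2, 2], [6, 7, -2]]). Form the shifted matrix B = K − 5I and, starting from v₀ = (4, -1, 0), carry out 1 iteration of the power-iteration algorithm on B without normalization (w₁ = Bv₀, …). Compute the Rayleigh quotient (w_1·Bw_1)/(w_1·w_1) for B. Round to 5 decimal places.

B = K − 5I has rows (-2, 6, -5); (1, -7, 2); (6, 7, -7)
w1 = Bv₀ = ((-2)·4 + 6·(-1) + (-5)·0; 1·4 + (-7)·(-1) + 2·0; 6·4 + 7·(-1) + (-7)·0) = (-14, 11, 17)
Bw1 = (9, -57, -126)
w1·Bw1 = -2895; w1·w1 = 606; μ ≈ -2895/606 = -4.77723

μ ≈ -4.77723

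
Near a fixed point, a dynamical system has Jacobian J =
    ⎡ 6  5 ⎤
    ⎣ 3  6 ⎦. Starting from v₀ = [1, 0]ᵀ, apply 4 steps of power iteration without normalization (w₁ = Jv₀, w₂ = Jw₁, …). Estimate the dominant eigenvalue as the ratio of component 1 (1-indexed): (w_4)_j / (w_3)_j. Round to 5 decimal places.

λ ≈ 9.79630

w1 = Jv₀ = (6·1 + 5·0; 3·1 + 6·0) = (6, 3)
w2 = Jw1 = (6·6 + 5·3; 3·6 + 6·3) = (51, 36)
w3 = Jw2 = (486, 369)
w4 = Jw3 = (4761, 3672)
Ratio at component: 4761 / 486 = 9.79630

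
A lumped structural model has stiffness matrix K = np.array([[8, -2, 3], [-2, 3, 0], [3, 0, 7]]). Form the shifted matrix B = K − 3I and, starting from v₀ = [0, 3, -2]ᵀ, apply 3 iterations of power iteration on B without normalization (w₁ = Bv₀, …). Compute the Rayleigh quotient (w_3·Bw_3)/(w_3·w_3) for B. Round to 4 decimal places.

B = K − 3I has rows (5, -2, 3); (-2, 0, 0); (3, 0, 4)
w1 = Bv₀ = (5·0 + (-2)·3 + 3·(-2); (-2)·0 + 0·3 + 0·(-2); 3·0 + 0·3 + 4·(-2)) = (-12, 0, -8)
w2 = Bw1 = (5·(-12) + (-2)·0 + 3·(-8); (-2)·(-12) + 0·0 + 0·(-8); 3·(-12) + 0·0 + 4·(-8)) = (-84, 24, -68)
w3 = Bw2 = (-672, 168, -524)
Bw3 = (-5268, 1344, -4112)
w3·Bw3 = 5920576; w3·w3 = 754384; μ ≈ 5920576/754384 = 7.8482

μ ≈ 7.8482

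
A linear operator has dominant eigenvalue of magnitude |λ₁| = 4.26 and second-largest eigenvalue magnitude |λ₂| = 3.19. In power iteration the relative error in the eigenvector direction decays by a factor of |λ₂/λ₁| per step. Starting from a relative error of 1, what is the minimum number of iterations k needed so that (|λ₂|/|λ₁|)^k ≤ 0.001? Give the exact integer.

|λ₂/λ₁| = 3.19/4.26 = 0.74883
Need k ≥ ln(0.001) / ln(0.74883) = -6.9078 / -0.2892 ≈ 23.882
Smallest integer k satisfying the bound: 24

24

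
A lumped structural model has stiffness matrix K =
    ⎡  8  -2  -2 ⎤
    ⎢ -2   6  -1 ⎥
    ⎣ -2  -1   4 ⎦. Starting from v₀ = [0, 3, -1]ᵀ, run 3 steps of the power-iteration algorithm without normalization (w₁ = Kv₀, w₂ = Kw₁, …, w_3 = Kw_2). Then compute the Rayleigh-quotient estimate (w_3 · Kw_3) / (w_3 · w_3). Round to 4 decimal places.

8.2954

w1 = Kv₀ = (-4, 19, -7)
w2 = Kw1 = (-56, 129, -39)
w3 = Kw2 = (-628, 925, -173)
Kw3 = (-6528, 6979, -361)
w3·Kw3 = (-628)·(-6528) + 925·6979 + (-173)·(-361) = 10617612; w3·w3 = (-628)·(-628) + 925·925 + (-173)·(-173) = 1279938
λ ≈ 10617612/1279938 = 8.2954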